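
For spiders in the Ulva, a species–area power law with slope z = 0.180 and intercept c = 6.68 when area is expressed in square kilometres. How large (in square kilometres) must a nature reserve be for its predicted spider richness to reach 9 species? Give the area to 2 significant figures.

5.2 square kilometres

9 = 6.68 × A^0.18  ⇒  A^0.18 = 9/6.68 = 1.347
ln A = ln(1.347) / 0.18 = 0.2981 / 0.18 = 1.6561
A = e^1.6561 ≈ 5.239 square kilometres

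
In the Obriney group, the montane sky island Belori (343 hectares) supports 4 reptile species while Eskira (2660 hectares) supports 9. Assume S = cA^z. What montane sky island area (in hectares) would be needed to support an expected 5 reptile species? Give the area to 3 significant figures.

z = ln(9/4) / ln(2660/343) = 0.8109 / 2.0484 = 0.3959
c = 4 / 343^0.3959 = 4 / 10.09 = 0.3966
A = (5/0.3966)^(1/0.3959) ⇒ ln A = ln(12.61)/0.3959 = 6.4014
A = e^6.4014 ≈ 602.7 hectares

603 hectares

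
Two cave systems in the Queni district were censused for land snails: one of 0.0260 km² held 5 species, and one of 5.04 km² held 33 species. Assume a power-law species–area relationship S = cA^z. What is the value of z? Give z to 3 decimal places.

Taking logs: ln S = ln c + z ln A, so z = (ln S₂ − ln S₁)/(ln A₂ − ln A₁).
z = ln(33/5) / ln(5.04/0.026) = ln(6.6) / ln(193.8) = 1.8871 / 5.2671 = 0.3583

0.358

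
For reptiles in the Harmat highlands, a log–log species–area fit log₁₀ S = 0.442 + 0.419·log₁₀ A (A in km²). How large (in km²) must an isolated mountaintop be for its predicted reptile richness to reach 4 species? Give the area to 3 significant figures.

2.41 km²

4 = 2.767 × A^0.419  ⇒  A^0.419 = 4/2.767 = 1.446
ln A = ln(1.446) / 0.419 = 0.3686 / 0.419 = 0.8796
A = e^0.8796 ≈ 2.41 km²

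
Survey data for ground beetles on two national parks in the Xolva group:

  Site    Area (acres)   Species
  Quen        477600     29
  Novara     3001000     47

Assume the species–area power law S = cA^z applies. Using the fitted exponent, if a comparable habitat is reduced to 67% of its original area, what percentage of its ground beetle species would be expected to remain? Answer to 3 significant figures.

90.0%

z = ln(47/29) / ln(3001000/477600) = 0.4829 / 1.8379 = 0.2627
S_new/S_old = (A_new/A_old)^z = 0.67^0.2627 = exp(0.2627 × -0.4005) = 0.9001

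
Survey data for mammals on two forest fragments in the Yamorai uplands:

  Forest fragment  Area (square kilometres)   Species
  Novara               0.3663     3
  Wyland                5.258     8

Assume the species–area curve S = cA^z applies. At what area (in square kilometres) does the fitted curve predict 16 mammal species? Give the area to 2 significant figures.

35 square kilometres

z = ln(8/3) / ln(5.258/0.3663) = 0.9808 / 2.6641 = 0.3682
c = 3 / 0.3663^0.3682 = 3 / 0.6909 = 4.342
A = (16/4.342)^(1/0.3682) ⇒ ln A = ln(3.685)/0.3682 = 3.5424
A = e^3.5424 ≈ 34.55 square kilometres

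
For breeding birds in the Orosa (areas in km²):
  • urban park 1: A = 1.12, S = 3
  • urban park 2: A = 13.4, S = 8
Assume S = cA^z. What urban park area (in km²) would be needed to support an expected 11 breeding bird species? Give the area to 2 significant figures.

30 km²

z = ln(8/3) / ln(13.4/1.12) = 0.9808 / 2.4819 = 0.3952
c = 3 / 1.12^0.3952 = 3 / 1.046 = 2.869
A = (11/2.869)^(1/0.3952) ⇒ ln A = ln(3.835)/0.3952 = 3.4011
A = e^3.4011 ≈ 30 km²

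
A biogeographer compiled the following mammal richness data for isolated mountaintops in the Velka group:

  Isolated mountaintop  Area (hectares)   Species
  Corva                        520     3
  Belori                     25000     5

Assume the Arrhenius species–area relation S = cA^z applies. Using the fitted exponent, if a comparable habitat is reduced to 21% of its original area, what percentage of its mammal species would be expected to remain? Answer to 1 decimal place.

z = ln(5/3) / ln(25000/520) = 0.5108 / 3.8728 = 0.1319
S_new/S_old = (A_new/A_old)^z = 0.21^0.1319 = exp(0.1319 × -1.5606) = 0.814

81.4%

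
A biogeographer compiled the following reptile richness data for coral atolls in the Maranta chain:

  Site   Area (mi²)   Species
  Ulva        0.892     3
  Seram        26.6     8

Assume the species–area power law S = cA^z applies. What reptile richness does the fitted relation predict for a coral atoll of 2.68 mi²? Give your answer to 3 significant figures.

4.12

z = ln(8/3) / ln(26.6/0.892) = 0.9808 / 3.3952 = 0.2889
c = 3 / 0.892^0.2889 = 3 / 0.9675 = 3.101
S₃ = 3.101 × 2.68^0.2889 = 3.101 × 1.329 ≈ 4.122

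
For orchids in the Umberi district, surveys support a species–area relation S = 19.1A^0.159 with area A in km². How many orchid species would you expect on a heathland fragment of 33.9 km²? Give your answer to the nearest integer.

33

S = 19.1 × 33.9^0.159 = 19.1 × 1.751 ≈ 33.45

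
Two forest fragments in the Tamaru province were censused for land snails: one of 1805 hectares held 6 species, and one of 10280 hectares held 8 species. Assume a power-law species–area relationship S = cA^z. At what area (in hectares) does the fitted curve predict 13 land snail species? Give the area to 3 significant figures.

194000 hectares

z = ln(8/6) / ln(10280/1805) = 0.2877 / 1.7396 = 0.1654
c = 6 / 1805^0.1654 = 6 / 3.456 = 1.736
A = (13/1.736)^(1/0.1654) ⇒ ln A = ln(7.487)/0.1654 = 12.1739
A = e^12.1739 ≈ 193661 hectares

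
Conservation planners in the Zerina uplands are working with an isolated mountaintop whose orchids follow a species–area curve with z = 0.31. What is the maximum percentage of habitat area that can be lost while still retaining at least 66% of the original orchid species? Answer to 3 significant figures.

Need (A_new/A_old)^0.31 = 0.66, so A_new/A_old = 0.66^(1/0.31) = 0.66^3.226
ln(A_new/A_old) = ln 0.66 / 0.31 = -0.4155 / 0.31 = -1.3404
A_new/A_old = e^-1.3404 ≈ 0.2617
Fraction that can be lost = 1 − 0.2617 = 0.7383

73.8%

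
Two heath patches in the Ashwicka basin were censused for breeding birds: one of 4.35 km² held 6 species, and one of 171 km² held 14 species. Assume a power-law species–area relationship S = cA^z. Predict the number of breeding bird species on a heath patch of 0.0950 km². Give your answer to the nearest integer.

2

z = ln(14/6) / ln(171/4.35) = 0.8473 / 3.6715 = 0.2308
c = 6 / 4.35^0.2308 = 6 / 1.404 = 4.274
S₃ = 4.274 × 0.095^0.2308 = 4.274 × 0.5809 ≈ 2.482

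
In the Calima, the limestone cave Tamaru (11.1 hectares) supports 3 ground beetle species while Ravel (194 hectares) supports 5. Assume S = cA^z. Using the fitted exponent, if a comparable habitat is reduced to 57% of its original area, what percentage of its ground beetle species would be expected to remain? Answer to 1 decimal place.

90.5%

z = ln(5/3) / ln(194/11.1) = 0.5108 / 2.8609 = 0.1786
S_new/S_old = (A_new/A_old)^z = 0.57^0.1786 = exp(0.1786 × -0.5621) = 0.9045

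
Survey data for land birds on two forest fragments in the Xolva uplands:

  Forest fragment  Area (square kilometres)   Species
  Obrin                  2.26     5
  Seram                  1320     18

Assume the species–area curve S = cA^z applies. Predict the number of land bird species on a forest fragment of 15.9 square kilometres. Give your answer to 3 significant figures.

z = ln(18/5) / ln(1320/2.26) = 1.2809 / 6.3700 = 0.2011
c = 5 / 2.26^0.2011 = 5 / 1.178 = 4.244
S₃ = 4.244 × 15.9^0.2011 = 4.244 × 1.744 ≈ 7.402

7.40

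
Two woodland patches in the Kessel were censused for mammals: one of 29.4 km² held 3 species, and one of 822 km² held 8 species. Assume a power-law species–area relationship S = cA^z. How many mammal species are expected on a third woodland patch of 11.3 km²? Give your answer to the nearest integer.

z = ln(8/3) / ln(822/29.4) = 0.9808 / 3.3307 = 0.2945
c = 3 / 29.4^0.2945 = 3 / 2.706 = 1.108
S₃ = 1.108 × 11.3^0.2945 = 1.108 × 2.042 ≈ 2.264

2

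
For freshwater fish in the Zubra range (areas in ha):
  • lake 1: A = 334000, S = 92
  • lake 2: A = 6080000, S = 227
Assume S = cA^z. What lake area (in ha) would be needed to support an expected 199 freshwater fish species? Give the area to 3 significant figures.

3980000 ha

z = ln(227/92) / ln(6080000/334000) = 0.9032 / 2.9016 = 0.3113
c = 92 / 334000^0.3113 = 92 / 52.4 = 1.756
A = (199/1.756)^(1/0.3113) ⇒ ln A = ln(113.3)/0.3113 = 15.1976
A = e^15.1976 ≈ 3983112 ha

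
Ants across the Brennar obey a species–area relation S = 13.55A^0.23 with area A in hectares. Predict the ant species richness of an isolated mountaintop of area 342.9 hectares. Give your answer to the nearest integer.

52

S = 13.55 × 342.9^0.23
ln S = ln 13.55 + 0.23 × ln 342.9 = 2.6064 + 0.23 × 5.8374 = 3.9490
S = e^3.9490 ≈ 51.88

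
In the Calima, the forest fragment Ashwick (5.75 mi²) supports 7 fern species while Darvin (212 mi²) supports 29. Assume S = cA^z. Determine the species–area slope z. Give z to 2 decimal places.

Taking logs: ln S = ln c + z ln A, so z = (ln S₂ − ln S₁)/(ln A₂ − ln A₁).
z = ln(29/7) / ln(212/5.75) = ln(4.143) / ln(36.87) = 1.4214 / 3.6074 = 0.3940

0.39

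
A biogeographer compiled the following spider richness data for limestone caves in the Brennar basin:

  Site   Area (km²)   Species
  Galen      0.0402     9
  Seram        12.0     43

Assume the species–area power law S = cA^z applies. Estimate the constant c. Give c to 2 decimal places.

21.74

z = ln(S₂/S₁) / ln(A₂/A₁) = ln(43/9) / ln(12/0.0402) = 1.5640 / 5.6988 = 0.2744
c = S₁ / A₁^z = 9 / 0.0402^0.2744 = 9 / 0.4139 = 21.74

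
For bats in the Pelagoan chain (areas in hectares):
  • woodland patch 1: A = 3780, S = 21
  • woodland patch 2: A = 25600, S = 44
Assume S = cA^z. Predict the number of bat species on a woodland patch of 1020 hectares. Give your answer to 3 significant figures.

z = ln(44/21) / ln(25600/3780) = 0.7397 / 1.9129 = 0.3867
c = 21 / 3780^0.3867 = 21 / 24.17 = 0.8687
S₃ = 0.8687 × 1020^0.3867 = 0.8687 × 14.57 ≈ 12.65

12.7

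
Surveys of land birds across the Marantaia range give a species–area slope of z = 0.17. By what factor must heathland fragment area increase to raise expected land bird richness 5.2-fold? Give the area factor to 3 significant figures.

16300

(A₂/A₁)^0.17 = 5.2, so A₂/A₁ = 5.2^(1/0.17) = 5.2^5.882
ln(A₂/A₁) = ln 5.2 / 0.17 = 1.6487 / 0.17 = 9.6980
A₂/A₁ = e^9.6980 ≈ 16285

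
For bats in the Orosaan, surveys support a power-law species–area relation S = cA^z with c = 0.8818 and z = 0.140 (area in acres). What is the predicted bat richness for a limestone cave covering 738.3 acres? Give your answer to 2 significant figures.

S = 0.8818 × 738.3^0.14 = 0.8818 × 2.521 ≈ 2.223

2.2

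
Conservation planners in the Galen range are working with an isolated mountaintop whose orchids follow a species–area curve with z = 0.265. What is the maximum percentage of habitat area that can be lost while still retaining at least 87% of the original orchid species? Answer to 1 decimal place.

40.9%

Need (A_new/A_old)^0.265 = 0.87, so A_new/A_old = 0.87^(1/0.265) = 0.87^3.774
ln(A_new/A_old) = ln 0.87 / 0.265 = -0.1393 / 0.265 = -0.5255
A_new/A_old = e^-0.5255 ≈ 0.5912
Fraction that can be lost = 1 − 0.5912 = 0.4088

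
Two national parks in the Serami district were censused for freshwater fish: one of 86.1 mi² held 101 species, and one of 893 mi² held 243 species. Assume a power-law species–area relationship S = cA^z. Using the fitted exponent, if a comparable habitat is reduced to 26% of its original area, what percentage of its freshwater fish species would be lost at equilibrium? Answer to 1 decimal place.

39.7%

z = ln(243/101) / ln(893/86.1) = 0.8779 / 2.3391 = 0.3753
S_new/S_old = (A_new/A_old)^z = 0.26^0.3753 = exp(0.3753 × -1.3471) = 0.6031
Fraction lost = 1 − 0.6031 = 0.3969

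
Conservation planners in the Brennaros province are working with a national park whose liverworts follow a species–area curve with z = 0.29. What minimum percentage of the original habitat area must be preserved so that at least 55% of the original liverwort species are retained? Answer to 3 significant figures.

12.7%

Need (A_new/A_old)^0.29 = 0.55, so A_new/A_old = 0.55^(1/0.29) = 0.55^3.448
ln(A_new/A_old) = ln 0.55 / 0.29 = -0.5978 / 0.29 = -2.0615
A_new/A_old = e^-2.0615 ≈ 0.1273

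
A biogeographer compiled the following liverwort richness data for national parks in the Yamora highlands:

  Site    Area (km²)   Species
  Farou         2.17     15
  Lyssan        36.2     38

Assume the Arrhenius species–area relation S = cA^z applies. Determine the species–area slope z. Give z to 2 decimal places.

Taking logs: ln S = ln c + z ln A, so z = (ln S₂ − ln S₁)/(ln A₂ − ln A₁).
z = ln(38/15) / ln(36.2/2.17) = ln(2.533) / ln(16.68) = 0.9295 / 2.8143 = 0.3303

0.33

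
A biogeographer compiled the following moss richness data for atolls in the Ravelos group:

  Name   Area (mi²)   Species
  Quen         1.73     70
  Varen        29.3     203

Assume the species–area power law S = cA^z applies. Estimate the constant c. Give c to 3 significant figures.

57.0

z = ln(S₂/S₁) / ln(A₂/A₁) = ln(203/70) / ln(29.3/1.73) = 1.0647 / 2.8295 = 0.3763
c = S₁ / A₁^z = 70 / 1.73^0.3763 = 70 / 1.229 = 56.95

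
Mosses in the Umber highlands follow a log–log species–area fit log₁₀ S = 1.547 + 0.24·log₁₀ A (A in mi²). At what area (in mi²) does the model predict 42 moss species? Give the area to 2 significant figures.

42 = 35.24 × A^0.24  ⇒  A^0.24 = 42/35.24 = 1.192
ln A = ln(1.192) / 0.24 = 0.1756 / 0.24 = 0.7315
A = e^0.7315 ≈ 2.078 mi²

2.1 mi²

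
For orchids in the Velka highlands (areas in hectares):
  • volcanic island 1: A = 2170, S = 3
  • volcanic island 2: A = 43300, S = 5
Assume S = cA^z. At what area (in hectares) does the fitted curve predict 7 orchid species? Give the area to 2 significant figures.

z = ln(5/3) / ln(43300/2170) = 0.5108 / 2.9934 = 0.1706
c = 3 / 2170^0.1706 = 3 / 3.71 = 0.8086
A = (7/0.8086)^(1/0.1706) ⇒ ln A = ln(8.656)/0.1706 = 12.6476
A = e^12.6476 ≈ 311024 hectares

310000 hectares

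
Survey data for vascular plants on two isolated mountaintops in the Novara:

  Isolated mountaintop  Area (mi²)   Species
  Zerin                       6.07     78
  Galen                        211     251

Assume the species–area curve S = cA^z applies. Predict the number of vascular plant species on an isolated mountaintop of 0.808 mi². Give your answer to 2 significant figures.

z = ln(251/78) / ln(211/6.07) = 1.1687 / 3.5485 = 0.3294
c = 78 / 6.07^0.3294 = 78 / 1.811 = 43.07
S₃ = 43.07 × 0.808^0.3294 = 43.07 × 0.9322 ≈ 40.15

40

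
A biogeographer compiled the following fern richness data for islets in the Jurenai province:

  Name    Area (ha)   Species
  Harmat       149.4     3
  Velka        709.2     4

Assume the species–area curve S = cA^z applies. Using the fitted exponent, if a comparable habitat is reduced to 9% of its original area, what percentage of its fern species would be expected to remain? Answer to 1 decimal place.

z = ln(4/3) / ln(709.2/149.4) = 0.2877 / 1.5575 = 0.1847
S_new/S_old = (A_new/A_old)^z = 0.09^0.1847 = exp(0.1847 × -2.4079) = 0.641

64.1%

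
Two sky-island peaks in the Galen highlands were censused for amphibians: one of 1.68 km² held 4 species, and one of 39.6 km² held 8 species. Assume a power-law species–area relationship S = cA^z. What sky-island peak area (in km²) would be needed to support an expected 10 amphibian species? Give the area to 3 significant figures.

110 km²

z = ln(8/4) / ln(39.6/1.68) = 0.6931 / 3.1600 = 0.2193
c = 4 / 1.68^0.2193 = 4 / 1.121 = 3.57
A = (10/3.57)^(1/0.2193) ⇒ ln A = ln(2.801)/0.2193 = 4.6961
A = e^4.6961 ≈ 109.5 km²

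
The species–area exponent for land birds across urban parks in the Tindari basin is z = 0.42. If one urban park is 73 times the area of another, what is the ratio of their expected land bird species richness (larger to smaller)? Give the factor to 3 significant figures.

S₂/S₁ = (A₂/A₁)^z = 73^0.42
ln(S₂/S₁) = 0.42 × ln 73 = 0.42 × 4.2905 = 1.8020
S₂/S₁ = e^1.8020 ≈ 6.062

6.06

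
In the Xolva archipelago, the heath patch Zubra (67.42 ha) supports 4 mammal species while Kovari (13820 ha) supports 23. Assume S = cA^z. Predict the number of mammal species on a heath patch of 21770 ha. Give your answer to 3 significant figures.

26.7

z = ln(23/4) / ln(13820/67.42) = 1.7492 / 5.3229 = 0.3286
c = 4 / 67.42^0.3286 = 4 / 3.99 = 1.003
S₃ = 1.003 × 21770^0.3286 = 1.003 × 26.64 ≈ 26.7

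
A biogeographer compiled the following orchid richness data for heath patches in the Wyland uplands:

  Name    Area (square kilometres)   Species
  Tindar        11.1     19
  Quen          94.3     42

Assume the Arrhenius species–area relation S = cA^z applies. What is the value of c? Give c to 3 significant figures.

z = ln(S₂/S₁) / ln(A₂/A₁) = ln(42/19) / ln(94.3/11.1) = 0.7932 / 2.1395 = 0.3707
c = S₁ / A₁^z = 19 / 11.1^0.3707 = 19 / 2.441 = 7.784

7.78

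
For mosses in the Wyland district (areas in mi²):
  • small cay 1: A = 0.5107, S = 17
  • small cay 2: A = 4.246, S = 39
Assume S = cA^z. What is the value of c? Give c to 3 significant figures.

z = ln(S₂/S₁) / ln(A₂/A₁) = ln(39/17) / ln(4.246/0.5107) = 0.8303 / 2.1180 = 0.3921
c = S₁ / A₁^z = 17 / 0.5107^0.3921 = 17 / 0.7684 = 22.12

22.1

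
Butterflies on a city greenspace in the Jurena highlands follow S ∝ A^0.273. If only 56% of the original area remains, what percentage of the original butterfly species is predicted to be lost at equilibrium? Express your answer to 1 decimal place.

S_new/S_old = (A_new/A_old)^z = 0.56^0.273
= exp(0.273 × ln 0.56) = exp(0.273 × -0.5798) = exp(-0.1583) ≈ 0.8536
Fraction lost = 1 − 0.8536 = 0.1464

14.6%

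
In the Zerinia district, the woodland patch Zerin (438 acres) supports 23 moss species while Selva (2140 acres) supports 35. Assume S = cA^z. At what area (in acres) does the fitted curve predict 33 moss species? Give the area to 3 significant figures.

z = ln(35/23) / ln(2140/438) = 0.4199 / 1.5863 = 0.2647
c = 23 / 438^0.2647 = 23 / 5.002 = 4.598
A = (33/4.598)^(1/0.2647) ⇒ ln A = ln(7.176)/0.2647 = 7.4462
A = e^7.4462 ≈ 1713 acres

1710 acres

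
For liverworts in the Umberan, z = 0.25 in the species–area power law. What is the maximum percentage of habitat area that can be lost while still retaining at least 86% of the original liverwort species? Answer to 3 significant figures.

Need (A_new/A_old)^0.25 = 0.86, so A_new/A_old = 0.86^(1/0.25) = 0.86^4
ln(A_new/A_old) = ln 0.86 / 0.25 = -0.1508 / 0.25 = -0.6033
A_new/A_old = e^-0.6033 ≈ 0.547
Fraction that can be lost = 1 − 0.547 = 0.453

45.3%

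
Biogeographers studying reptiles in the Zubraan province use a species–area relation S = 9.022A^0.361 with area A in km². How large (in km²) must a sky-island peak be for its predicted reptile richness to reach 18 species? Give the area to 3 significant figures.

6.78 km²

18 = 9.022 × A^0.361  ⇒  A^0.361 = 18/9.022 = 1.995
ln A = ln(1.995) / 0.361 = 0.6907 / 0.361 = 1.9133
A = e^1.9133 ≈ 6.775 km²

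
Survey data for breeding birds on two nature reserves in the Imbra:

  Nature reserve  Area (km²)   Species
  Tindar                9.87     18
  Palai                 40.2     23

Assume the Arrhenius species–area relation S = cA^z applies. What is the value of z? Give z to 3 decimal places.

Taking logs: ln S = ln c + z ln A, so z = (ln S₂ − ln S₁)/(ln A₂ − ln A₁).
z = ln(23/18) / ln(40.2/9.87) = ln(1.278) / ln(4.073) = 0.2451 / 1.4044 = 0.1745

0.175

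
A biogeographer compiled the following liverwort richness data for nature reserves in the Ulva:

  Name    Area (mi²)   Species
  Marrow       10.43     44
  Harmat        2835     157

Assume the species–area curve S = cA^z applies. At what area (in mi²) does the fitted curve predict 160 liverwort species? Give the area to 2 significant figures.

3100 mi²

z = ln(157/44) / ln(2835/10.43) = 1.2721 / 5.6051 = 0.2269
c = 44 / 10.43^0.2269 = 44 / 1.703 = 25.84
A = (160/25.84)^(1/0.2269) ⇒ ln A = ln(6.191)/0.2269 = 8.0332
A = e^8.0332 ≈ 3082 mi²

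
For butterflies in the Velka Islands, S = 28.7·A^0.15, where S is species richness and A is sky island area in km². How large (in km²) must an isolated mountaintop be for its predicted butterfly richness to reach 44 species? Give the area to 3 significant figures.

17.3 km²

44 = 28.7 × A^0.15  ⇒  A^0.15 = 44/28.7 = 1.533
ln A = ln(1.533) / 0.15 = 0.4273 / 0.15 = 2.8486
A = e^2.8486 ≈ 17.26 km²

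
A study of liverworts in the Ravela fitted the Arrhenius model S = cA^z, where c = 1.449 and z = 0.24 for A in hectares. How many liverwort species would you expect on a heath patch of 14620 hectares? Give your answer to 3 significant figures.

14.5

S = 1.449 × 14620^0.24
ln S = ln 1.449 + 0.24 × ln 14620 = 0.3709 + 0.24 × 9.5901 = 2.6725
S = e^2.6725 ≈ 14.48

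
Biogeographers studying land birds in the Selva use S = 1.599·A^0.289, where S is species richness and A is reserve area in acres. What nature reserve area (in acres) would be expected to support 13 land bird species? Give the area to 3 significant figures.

1410 acres

13 = 1.599 × A^0.289  ⇒  A^0.289 = 13/1.599 = 8.13
ln A = ln(8.13) / 0.289 = 2.0956 / 0.289 = 7.2511
A = e^7.2511 ≈ 1410 acres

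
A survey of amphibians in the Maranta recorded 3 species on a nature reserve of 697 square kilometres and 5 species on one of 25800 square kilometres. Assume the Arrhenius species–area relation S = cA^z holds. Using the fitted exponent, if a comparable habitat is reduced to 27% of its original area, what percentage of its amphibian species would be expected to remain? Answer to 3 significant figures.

z = ln(5/3) / ln(25800/697) = 0.5108 / 3.6113 = 0.1415
S_new/S_old = (A_new/A_old)^z = 0.27^0.1415 = exp(0.1415 × -1.3093) = 0.8309

83.1%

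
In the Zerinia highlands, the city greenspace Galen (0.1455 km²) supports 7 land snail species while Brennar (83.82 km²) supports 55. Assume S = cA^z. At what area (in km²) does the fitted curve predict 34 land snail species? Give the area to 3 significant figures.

z = ln(55/7) / ln(83.82/0.1455) = 2.0614 / 6.3563 = 0.3243
c = 7 / 0.1455^0.3243 = 7 / 0.5352 = 13.08
A = (34/13.08)^(1/0.3243) ⇒ ln A = ln(2.599)/0.3243 = 2.9456
A = e^2.9456 ≈ 19.02 km²

19.0 km²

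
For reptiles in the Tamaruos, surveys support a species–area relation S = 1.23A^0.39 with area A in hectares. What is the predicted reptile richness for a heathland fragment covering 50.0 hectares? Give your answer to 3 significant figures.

5.66

S = 1.23 × 50^0.39 = 1.23 × 4.598 ≈ 5.656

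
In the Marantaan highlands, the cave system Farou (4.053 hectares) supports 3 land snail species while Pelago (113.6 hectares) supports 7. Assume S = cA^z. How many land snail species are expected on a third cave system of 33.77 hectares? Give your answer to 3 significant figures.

z = ln(7/3) / ln(113.6/4.053) = 0.8473 / 3.3332 = 0.2542
c = 3 / 4.053^0.2542 = 3 / 1.427 = 2.102
S₃ = 2.102 × 33.77^0.2542 = 2.102 × 2.447 ≈ 5.143

5.14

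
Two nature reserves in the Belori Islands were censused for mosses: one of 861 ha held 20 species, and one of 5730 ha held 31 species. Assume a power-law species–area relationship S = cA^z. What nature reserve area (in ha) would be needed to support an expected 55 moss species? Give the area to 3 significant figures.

68400 ha

z = ln(31/20) / ln(5730/861) = 0.4383 / 1.8954 = 0.2312
c = 20 / 861^0.2312 = 20 / 4.771 = 4.192
A = (55/4.192)^(1/0.2312) ⇒ ln A = ln(13.12)/0.2312 = 11.1331
A = e^11.1331 ≈ 68398 ha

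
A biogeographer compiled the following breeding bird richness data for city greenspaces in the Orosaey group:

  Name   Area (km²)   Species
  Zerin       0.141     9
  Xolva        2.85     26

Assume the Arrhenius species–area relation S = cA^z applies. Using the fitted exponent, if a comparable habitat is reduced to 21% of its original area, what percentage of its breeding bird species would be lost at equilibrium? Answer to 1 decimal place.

42.3%

z = ln(26/9) / ln(2.85/0.141) = 1.0609 / 3.0063 = 0.3529
S_new/S_old = (A_new/A_old)^z = 0.21^0.3529 = exp(0.3529 × -1.5606) = 0.5765
Fraction lost = 1 − 0.5765 = 0.4235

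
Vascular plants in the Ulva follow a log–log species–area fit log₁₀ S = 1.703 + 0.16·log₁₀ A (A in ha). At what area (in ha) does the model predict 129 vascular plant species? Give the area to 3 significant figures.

353 ha

129 = 50.47 × A^0.16  ⇒  A^0.16 = 129/50.47 = 2.556
ln A = ln(2.556) / 0.16 = 0.9385 / 0.16 = 5.8657
A = e^5.8657 ≈ 352.7 ha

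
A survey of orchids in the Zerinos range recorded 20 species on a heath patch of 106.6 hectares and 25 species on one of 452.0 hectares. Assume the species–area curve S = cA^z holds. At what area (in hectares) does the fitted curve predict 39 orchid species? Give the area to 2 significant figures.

8000 hectares

z = ln(25/20) / ln(452/106.6) = 0.2231 / 1.4446 = 0.1545
c = 20 / 106.6^0.1545 = 20 / 2.057 = 9.723
A = (39/9.723)^(1/0.1545) ⇒ ln A = ln(4.011)/0.1545 = 8.9925
A = e^8.9925 ≈ 8043 hectares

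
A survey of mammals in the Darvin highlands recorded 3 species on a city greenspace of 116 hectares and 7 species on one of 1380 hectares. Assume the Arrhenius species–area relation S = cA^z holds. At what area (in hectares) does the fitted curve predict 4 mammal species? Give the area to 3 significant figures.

269 hectares

z = ln(7/3) / ln(1380/116) = 0.8473 / 2.4762 = 0.3422
c = 3 / 116^0.3422 = 3 / 5.086 = 0.5898
A = (4/0.5898)^(1/0.3422) ⇒ ln A = ln(6.782)/0.3422 = 5.5943
A = e^5.5943 ≈ 268.9 hectares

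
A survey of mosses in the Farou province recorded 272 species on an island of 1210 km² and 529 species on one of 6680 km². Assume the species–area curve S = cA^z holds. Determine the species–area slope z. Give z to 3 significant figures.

Taking logs: ln S = ln c + z ln A, so z = (ln S₂ − ln S₁)/(ln A₂ − ln A₁).
z = ln(529/272) / ln(6680/1210) = ln(1.945) / ln(5.521) = 0.6652 / 1.7085 = 0.3893

0.389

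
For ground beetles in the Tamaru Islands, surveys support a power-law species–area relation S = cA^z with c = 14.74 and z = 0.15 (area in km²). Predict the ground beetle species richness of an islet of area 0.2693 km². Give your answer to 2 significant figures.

12

S = 14.74 × 0.2693^0.15 = 14.74 × 0.8214 ≈ 12.11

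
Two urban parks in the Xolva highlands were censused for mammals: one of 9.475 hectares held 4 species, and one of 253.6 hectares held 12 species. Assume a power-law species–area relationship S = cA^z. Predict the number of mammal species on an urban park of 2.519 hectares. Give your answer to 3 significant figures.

2.57

z = ln(12/4) / ln(253.6/9.475) = 1.0986 / 3.2871 = 0.3342
c = 4 / 9.475^0.3342 = 4 / 2.12 = 1.887
S₃ = 1.887 × 2.519^0.3342 = 1.887 × 1.362 ≈ 2.569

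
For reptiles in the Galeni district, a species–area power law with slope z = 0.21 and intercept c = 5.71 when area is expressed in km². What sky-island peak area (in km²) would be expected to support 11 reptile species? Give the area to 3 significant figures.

11 = 5.71 × A^0.21  ⇒  A^0.21 = 11/5.71 = 1.926
ln A = ln(1.926) / 0.21 = 0.6557 / 0.21 = 3.1223
A = e^3.1223 ≈ 22.7 km²

22.7 km²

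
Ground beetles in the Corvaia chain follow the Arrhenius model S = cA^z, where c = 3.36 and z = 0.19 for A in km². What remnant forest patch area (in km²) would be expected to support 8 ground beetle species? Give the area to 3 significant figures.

96.1 km²

8 = 3.36 × A^0.19  ⇒  A^0.19 = 8/3.36 = 2.381
ln A = ln(2.381) / 0.19 = 0.8675 / 0.19 = 4.5658
A = e^4.5658 ≈ 96.14 km²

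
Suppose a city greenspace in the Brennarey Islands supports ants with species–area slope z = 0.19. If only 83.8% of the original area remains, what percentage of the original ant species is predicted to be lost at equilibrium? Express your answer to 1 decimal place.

S_new/S_old = (A_new/A_old)^z = 0.838^0.19
= exp(0.19 × ln 0.838) = exp(0.19 × -0.1767) = exp(-0.0336) ≈ 0.967
Fraction lost = 1 − 0.967 = 0.03302

3.3%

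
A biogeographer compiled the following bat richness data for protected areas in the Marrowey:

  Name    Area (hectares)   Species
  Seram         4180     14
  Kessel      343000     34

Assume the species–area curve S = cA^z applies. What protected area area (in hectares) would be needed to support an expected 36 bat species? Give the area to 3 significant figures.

z = ln(34/14) / ln(343000/4180) = 0.8873 / 4.4074 = 0.2013
c = 14 / 4180^0.2013 = 14 / 5.358 = 2.613
A = (36/2.613)^(1/0.2013) ⇒ ln A = ln(13.78)/0.2013 = 13.0294
A = e^13.0294 ≈ 455615 hectares

456000 hectares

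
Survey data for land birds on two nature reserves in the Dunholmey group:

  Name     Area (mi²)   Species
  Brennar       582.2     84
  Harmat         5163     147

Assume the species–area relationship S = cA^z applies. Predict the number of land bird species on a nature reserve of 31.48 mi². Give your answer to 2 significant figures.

z = ln(147/84) / ln(5163/582.2) = 0.5596 / 2.1825 = 0.2564
c = 84 / 582.2^0.2564 = 84 / 5.117 = 16.42
S₃ = 16.42 × 31.48^0.2564 = 16.42 × 2.422 ≈ 39.75

40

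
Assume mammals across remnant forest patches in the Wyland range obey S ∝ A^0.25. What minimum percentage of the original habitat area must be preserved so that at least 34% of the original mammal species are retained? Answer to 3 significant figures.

Need (A_new/A_old)^0.25 = 0.34, so A_new/A_old = 0.34^(1/0.25) = 0.34^4
ln(A_new/A_old) = ln 0.34 / 0.25 = -1.0788 / 0.25 = -4.3152
A_new/A_old = e^-4.3152 ≈ 0.01336

1.34%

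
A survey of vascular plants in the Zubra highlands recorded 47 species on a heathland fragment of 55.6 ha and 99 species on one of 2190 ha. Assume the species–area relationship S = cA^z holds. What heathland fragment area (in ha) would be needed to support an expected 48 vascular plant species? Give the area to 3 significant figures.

z = ln(99/47) / ln(2190/55.6) = 0.7450 / 3.6735 = 0.2028
c = 47 / 55.6^0.2028 = 47 / 2.259 = 20.81
A = (48/20.81)^(1/0.2028) ⇒ ln A = ln(2.307)/0.2028 = 4.1220
A = e^4.1220 ≈ 61.68 ha

61.7 ha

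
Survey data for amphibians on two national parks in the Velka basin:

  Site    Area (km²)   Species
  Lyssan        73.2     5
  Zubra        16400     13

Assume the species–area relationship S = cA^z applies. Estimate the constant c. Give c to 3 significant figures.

2.34

z = ln(S₂/S₁) / ln(A₂/A₁) = ln(13/5) / ln(16400/73.2) = 0.9555 / 5.4118 = 0.1766
c = S₁ / A₁^z = 5 / 73.2^0.1766 = 5 / 2.134 = 2.343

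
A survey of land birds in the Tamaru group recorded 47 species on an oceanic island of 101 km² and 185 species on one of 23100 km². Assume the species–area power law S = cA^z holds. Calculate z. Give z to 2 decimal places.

0.25

Taking logs: ln S = ln c + z ln A, so z = (ln S₂ − ln S₁)/(ln A₂ − ln A₁).
z = ln(185/47) / ln(23100/101) = ln(3.936) / ln(228.7) = 1.3702 / 5.4325 = 0.2522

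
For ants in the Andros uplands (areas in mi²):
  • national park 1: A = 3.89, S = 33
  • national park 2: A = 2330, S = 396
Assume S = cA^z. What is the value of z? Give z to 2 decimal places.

Taking logs: ln S = ln c + z ln A, so z = (ln S₂ − ln S₁)/(ln A₂ − ln A₁).
z = ln(396/33) / ln(2330/3.89) = ln(12) / ln(599) = 2.4849 / 6.3952 = 0.3886

0.39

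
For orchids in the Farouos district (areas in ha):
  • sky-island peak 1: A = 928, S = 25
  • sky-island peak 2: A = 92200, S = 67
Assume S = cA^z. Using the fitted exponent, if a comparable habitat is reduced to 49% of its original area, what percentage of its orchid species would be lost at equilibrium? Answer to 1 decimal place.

14.2%

z = ln(67/25) / ln(92200/928) = 0.9858 / 4.5987 = 0.2144
S_new/S_old = (A_new/A_old)^z = 0.49^0.2144 = exp(0.2144 × -0.7133) = 0.8582
Fraction lost = 1 − 0.8582 = 0.1418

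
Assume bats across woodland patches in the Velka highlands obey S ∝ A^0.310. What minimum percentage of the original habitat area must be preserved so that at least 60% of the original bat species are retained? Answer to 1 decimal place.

19.2%

Need (A_new/A_old)^0.31 = 0.6, so A_new/A_old = 0.6^(1/0.31) = 0.6^3.226
ln(A_new/A_old) = ln 0.6 / 0.31 = -0.5108 / 0.31 = -1.6478
A_new/A_old = e^-1.6478 ≈ 0.1925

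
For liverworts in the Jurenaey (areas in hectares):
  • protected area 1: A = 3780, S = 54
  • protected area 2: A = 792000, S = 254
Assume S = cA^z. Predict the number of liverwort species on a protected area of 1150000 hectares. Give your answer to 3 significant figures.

z = ln(254/54) / ln(792000/3780) = 1.5484 / 5.3448 = 0.2897
c = 54 / 3780^0.2897 = 54 / 10.87 = 4.966
S₃ = 4.966 × 1150000^0.2897 = 4.966 × 56.98 ≈ 283

283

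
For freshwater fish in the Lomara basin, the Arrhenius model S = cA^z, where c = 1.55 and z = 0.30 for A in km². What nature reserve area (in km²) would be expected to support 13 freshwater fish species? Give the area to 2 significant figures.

1200 km²

13 = 1.55 × A^0.3  ⇒  A^0.3 = 13/1.55 = 8.387
ln A = ln(8.387) / 0.3 = 2.1267 / 0.3 = 7.0890
A = e^7.0890 ≈ 1199 km²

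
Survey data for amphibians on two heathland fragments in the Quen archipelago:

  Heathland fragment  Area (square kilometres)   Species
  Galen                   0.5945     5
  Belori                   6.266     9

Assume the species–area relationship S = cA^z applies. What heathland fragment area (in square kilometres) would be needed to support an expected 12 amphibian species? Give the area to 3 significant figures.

z = ln(9/5) / ln(6.266/0.5945) = 0.5878 / 2.3552 = 0.2496
c = 5 / 0.5945^0.2496 = 5 / 0.8783 = 5.693
A = (12/5.693)^(1/0.2496) ⇒ ln A = ln(2.108)/0.2496 = 2.9878
A = e^2.9878 ≈ 19.84 square kilometres

19.8 square kilometres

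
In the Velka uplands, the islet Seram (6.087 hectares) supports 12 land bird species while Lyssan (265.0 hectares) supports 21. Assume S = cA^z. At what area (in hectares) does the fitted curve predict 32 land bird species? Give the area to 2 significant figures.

4500 hectares

z = ln(21/12) / ln(265/6.087) = 0.5596 / 3.7736 = 0.1483
c = 12 / 6.087^0.1483 = 12 / 1.307 = 9.18
A = (32/9.18)^(1/0.1483) ⇒ ln A = ln(3.486)/0.1483 = 8.4200
A = e^8.4200 ≈ 4537 hectares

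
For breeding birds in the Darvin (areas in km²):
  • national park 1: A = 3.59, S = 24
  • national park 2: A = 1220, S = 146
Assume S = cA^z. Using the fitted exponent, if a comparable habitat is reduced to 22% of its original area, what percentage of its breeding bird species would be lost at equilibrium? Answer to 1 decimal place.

z = ln(146/24) / ln(1220/3.59) = 1.8056 / 5.8285 = 0.3098
S_new/S_old = (A_new/A_old)^z = 0.22^0.3098 = exp(0.3098 × -1.5141) = 0.6256
Fraction lost = 1 − 0.6256 = 0.3744

37.4%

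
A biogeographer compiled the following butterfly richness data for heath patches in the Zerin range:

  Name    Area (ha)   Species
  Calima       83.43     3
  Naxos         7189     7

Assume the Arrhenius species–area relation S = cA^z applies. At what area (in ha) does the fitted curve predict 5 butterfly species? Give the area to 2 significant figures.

1200 ha

z = ln(7/3) / ln(7189/83.43) = 0.8473 / 4.4563 = 0.1901
c = 3 / 83.43^0.1901 = 3 / 2.319 = 1.294
A = (5/1.294)^(1/0.1901) ⇒ ln A = ln(3.865)/0.1901 = 7.1107
A = e^7.1107 ≈ 1225 ha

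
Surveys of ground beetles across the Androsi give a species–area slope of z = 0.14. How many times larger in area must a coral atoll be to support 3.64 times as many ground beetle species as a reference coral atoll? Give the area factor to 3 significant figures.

(A₂/A₁)^0.14 = 3.64, so A₂/A₁ = 3.64^(1/0.14) = 3.64^7.143
ln(A₂/A₁) = ln 3.64 / 0.14 = 1.2920 / 0.14 = 9.2285
A₂/A₁ = e^9.2285 ≈ 10183

10200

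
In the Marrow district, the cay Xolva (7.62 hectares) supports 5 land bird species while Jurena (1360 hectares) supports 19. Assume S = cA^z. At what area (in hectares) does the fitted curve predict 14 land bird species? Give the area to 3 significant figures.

z = ln(19/5) / ln(1360/7.62) = 1.3350 / 5.1845 = 0.2575
c = 5 / 7.62^0.2575 = 5 / 1.687 = 2.964
A = (14/2.964)^(1/0.2575) ⇒ ln A = ln(4.723)/0.2575 = 6.0293
A = e^6.0293 ≈ 415.4 hectares

415 hectares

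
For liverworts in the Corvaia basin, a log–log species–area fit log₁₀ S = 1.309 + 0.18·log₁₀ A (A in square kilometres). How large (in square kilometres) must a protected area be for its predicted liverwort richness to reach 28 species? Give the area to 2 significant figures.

28 = 20.37 × A^0.18  ⇒  A^0.18 = 28/20.37 = 1.375
ln A = ln(1.375) / 0.18 = 0.3181 / 0.18 = 1.7673
A = e^1.7673 ≈ 5.855 square kilometres

5.9 square kilometres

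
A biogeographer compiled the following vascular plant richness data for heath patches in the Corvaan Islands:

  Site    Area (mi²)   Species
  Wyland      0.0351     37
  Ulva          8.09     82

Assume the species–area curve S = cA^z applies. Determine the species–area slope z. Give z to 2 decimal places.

0.15

Taking logs: ln S = ln c + z ln A, so z = (ln S₂ − ln S₁)/(ln A₂ − ln A₁).
z = ln(82/37) / ln(8.09/0.0351) = ln(2.216) / ln(230.5) = 0.7958 / 5.4402 = 0.1463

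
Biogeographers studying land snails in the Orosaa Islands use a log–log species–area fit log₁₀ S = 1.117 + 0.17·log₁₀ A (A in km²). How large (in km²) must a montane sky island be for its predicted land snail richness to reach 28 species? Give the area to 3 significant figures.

87.5 km²

28 = 13.09 × A^0.17  ⇒  A^0.17 = 28/13.09 = 2.139
ln A = ln(2.139) / 0.17 = 0.7602 / 0.17 = 4.4719
A = e^4.4719 ≈ 87.52 km²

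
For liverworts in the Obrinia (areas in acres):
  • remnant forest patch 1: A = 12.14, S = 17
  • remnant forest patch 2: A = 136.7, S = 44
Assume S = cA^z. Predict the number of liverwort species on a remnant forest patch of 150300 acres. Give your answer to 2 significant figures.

690

z = ln(44/17) / ln(136.7/12.14) = 0.9510 / 2.4213 = 0.3928
c = 17 / 12.14^0.3928 = 17 / 2.666 = 6.377
S₃ = 6.377 × 150300^0.3928 = 6.377 × 108 ≈ 688.5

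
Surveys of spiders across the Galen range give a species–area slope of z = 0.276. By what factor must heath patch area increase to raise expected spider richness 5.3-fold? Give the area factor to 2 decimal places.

420.91

(A₂/A₁)^0.276 = 5.3, so A₂/A₁ = 5.3^(1/0.276) = 5.3^3.623
ln(A₂/A₁) = ln 5.3 / 0.276 = 1.6677 / 0.276 = 6.0424
A₂/A₁ = e^6.0424 ≈ 420.9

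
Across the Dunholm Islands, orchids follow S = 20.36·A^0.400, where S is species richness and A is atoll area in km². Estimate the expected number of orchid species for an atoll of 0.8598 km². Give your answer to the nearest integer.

S = 20.36 × 0.8598^0.4
ln S = ln 20.36 + 0.4 × ln 0.8598 = 3.0136 + 0.4 × -0.1511 = 2.9532
S = e^2.9532 ≈ 19.17

19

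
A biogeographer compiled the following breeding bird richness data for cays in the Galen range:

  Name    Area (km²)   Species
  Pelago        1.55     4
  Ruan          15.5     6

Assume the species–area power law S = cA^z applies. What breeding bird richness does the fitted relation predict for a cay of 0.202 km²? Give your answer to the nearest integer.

z = ln(6/4) / ln(15.5/1.55) = 0.4055 / 2.3026 = 0.1761
c = 4 / 1.55^0.1761 = 4 / 1.08 = 3.703
S₃ = 3.703 × 0.202^0.1761 = 3.703 × 0.7545 ≈ 2.794

3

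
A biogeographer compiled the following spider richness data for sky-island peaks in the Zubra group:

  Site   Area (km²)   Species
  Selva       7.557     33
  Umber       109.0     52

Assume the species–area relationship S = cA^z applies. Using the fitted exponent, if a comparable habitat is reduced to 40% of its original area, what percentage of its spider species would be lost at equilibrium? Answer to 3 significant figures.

z = ln(52/33) / ln(109/7.557) = 0.4547 / 2.6689 = 0.1704
S_new/S_old = (A_new/A_old)^z = 0.4^0.1704 = exp(0.1704 × -0.9163) = 0.8555
Fraction lost = 1 − 0.8555 = 0.1445

14.5%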